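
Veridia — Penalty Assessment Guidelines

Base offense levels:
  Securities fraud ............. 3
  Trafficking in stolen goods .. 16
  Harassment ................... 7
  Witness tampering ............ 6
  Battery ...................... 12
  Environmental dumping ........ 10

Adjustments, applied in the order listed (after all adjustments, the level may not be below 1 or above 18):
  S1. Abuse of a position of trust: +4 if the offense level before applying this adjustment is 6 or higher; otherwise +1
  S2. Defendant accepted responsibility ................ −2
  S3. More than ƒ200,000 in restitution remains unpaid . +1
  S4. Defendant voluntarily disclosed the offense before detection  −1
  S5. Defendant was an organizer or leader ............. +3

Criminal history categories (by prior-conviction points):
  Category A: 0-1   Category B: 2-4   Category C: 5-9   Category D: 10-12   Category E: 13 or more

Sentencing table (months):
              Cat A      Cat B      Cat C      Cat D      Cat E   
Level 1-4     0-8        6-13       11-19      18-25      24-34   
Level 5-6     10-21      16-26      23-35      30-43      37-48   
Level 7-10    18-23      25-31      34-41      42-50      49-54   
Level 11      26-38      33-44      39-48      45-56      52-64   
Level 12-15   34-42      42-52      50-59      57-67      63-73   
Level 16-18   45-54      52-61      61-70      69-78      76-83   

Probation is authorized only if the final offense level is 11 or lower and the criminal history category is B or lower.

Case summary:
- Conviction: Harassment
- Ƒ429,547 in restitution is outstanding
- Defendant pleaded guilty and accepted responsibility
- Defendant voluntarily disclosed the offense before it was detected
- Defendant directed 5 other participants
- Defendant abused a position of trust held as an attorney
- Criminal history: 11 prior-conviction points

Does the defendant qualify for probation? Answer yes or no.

Base offense level for harassment: 7.
S1 applies (level before this adjustment is 7 ≥ 6, so +4): 7 + 4 = 11.
S2 applies: 11 − 2 = 9.
S3 applies: 9 + 1 = 10.
S4 applies: 10 − 1 = 9.
S5 applies: 9 + 3 = 12.
Final offense level: 12.
Criminal history: 11 prior points → Category D (10-12).
Level 12 falls in the 12-15 band.
Grid: Level 12-15 × Category D = 57-67 months.
Probation check: level 12 > 11 and category D > B → not eligible.

No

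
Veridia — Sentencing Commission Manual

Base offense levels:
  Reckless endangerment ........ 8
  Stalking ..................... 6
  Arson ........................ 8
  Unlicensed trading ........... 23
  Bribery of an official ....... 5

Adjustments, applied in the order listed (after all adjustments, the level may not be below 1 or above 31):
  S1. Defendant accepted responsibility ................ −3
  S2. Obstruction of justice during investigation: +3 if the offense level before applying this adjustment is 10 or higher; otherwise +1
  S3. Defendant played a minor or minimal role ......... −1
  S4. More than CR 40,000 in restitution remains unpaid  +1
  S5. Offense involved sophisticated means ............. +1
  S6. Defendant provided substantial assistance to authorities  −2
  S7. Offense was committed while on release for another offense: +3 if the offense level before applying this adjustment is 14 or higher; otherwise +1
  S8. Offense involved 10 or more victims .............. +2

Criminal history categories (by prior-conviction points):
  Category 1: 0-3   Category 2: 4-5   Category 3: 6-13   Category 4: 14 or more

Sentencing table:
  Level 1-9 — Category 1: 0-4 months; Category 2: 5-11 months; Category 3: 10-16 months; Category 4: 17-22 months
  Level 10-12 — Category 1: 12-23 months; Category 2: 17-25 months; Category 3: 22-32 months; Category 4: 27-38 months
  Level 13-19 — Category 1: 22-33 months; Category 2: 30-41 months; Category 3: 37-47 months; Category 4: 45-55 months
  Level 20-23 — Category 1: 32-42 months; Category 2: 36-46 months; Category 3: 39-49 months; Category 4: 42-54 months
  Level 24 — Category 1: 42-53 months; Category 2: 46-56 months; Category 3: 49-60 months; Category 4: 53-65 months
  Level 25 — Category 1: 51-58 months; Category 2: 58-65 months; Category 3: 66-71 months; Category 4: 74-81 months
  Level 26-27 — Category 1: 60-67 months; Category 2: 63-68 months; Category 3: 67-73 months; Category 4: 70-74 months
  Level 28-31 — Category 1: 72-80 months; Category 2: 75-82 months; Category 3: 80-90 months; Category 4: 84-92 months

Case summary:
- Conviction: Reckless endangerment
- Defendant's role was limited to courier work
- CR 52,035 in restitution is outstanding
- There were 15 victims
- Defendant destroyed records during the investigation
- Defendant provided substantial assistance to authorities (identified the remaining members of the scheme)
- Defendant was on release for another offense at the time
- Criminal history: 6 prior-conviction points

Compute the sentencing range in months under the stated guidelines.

22-32 months

Base offense level for reckless endangerment: 8.
S1 does not apply.
S2 applies (level before this adjustment is 8 < 10, so +1): 8 + 1 = 9.
S3 applies: 9 − 1 = 8.
S4 applies: 8 + 1 = 9.
S6 applies: 9 − 2 = 7.
S7 applies (level before this adjustment is 7 < 14, so +1): 7 + 1 = 8.
S8 applies: 8 + 2 = 10.
Final offense level: 10.
Criminal history: 6 prior points → Category 3 (6-13).
Level 10 falls in the 10-12 band.
Grid: Level 10-12 × Category 3 = 22-32 months.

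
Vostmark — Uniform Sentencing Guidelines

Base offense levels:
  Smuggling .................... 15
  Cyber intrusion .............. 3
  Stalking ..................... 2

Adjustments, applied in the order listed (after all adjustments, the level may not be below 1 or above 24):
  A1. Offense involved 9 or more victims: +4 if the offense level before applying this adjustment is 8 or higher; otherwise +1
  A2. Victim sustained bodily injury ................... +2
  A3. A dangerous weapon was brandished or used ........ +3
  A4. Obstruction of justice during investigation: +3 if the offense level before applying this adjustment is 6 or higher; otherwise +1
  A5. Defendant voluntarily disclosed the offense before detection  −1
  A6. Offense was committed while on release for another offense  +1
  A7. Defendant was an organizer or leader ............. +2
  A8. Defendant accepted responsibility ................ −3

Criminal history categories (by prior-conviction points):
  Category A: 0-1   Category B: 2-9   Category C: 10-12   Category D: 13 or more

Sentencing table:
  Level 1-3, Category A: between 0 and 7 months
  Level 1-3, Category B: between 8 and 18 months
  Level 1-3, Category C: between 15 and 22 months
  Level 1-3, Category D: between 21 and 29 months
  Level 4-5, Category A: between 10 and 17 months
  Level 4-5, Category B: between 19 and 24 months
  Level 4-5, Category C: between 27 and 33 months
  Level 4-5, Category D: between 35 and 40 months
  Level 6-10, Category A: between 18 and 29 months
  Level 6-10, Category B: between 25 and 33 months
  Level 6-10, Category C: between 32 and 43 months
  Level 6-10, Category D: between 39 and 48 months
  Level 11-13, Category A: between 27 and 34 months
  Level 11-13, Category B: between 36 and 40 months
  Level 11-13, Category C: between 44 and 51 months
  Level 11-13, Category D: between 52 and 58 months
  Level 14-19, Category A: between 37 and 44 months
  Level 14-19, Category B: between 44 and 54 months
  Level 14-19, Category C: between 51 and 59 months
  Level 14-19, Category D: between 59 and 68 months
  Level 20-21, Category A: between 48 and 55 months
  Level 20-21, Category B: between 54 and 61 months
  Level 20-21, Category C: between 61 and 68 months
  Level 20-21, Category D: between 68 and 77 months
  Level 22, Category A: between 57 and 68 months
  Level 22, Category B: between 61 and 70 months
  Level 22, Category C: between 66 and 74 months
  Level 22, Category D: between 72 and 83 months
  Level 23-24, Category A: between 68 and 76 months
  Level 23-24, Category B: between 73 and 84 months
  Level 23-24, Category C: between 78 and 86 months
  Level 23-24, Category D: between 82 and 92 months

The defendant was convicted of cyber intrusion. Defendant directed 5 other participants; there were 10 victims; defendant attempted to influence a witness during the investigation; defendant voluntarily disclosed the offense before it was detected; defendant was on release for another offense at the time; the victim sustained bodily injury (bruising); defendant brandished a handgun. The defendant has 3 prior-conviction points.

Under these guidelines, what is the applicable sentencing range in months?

44-54 months

Base offense level for cyber intrusion: 3.
A1 applies (level before this adjustment is 3 < 8, so +1): 3 + 1 = 4.
A2 applies: 4 + 2 = 6.
A3 applies: 6 + 3 = 9.
A4 applies (level before this adjustment is 9 ≥ 6, so +3): 9 + 3 = 12.
A5 applies: 12 − 1 = 11.
A6 applies: 11 + 1 = 12.
A7 applies: 12 + 2 = 14.
A8 does not apply.
Final offense level: 14.
Criminal history: 3 prior points → Category B (2-9).
Level 14 falls in the 14-19 band.
Grid: Level 14-19 × Category B = 44-54 months.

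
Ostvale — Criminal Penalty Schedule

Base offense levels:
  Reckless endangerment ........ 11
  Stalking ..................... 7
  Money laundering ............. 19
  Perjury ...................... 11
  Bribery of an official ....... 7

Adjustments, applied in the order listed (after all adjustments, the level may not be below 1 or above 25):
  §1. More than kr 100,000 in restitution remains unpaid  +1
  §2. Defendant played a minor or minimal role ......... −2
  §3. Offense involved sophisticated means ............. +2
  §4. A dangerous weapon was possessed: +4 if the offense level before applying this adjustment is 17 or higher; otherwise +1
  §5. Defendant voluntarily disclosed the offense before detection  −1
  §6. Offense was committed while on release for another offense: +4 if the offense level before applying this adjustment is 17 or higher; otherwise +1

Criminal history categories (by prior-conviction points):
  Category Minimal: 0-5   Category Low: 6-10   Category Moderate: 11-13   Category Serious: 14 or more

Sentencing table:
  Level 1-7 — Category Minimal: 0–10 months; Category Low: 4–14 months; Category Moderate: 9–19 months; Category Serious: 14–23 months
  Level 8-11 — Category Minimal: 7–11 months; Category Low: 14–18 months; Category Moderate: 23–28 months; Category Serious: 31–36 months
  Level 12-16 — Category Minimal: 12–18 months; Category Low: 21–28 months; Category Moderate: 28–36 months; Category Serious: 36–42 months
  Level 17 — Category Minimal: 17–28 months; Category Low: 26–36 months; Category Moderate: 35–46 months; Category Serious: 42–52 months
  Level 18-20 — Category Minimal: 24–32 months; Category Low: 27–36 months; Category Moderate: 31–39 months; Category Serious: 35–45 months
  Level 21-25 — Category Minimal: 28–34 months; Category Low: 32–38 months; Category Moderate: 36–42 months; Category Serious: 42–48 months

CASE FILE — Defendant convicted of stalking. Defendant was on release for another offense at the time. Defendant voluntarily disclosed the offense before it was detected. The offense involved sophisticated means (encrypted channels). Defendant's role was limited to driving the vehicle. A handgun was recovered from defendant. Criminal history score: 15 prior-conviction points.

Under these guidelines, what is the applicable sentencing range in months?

31-36 months

Base offense level for stalking: 7.
§1 does not apply.
§2 applies: 7 − 2 = 5.
§3 applies: 5 + 2 = 7.
§4 applies (level before this adjustment is 7 < 17, so +1): 7 + 1 = 8.
§5 applies: 8 − 1 = 7.
§6 applies (level before this adjustment is 7 < 17, so +1): 7 + 1 = 8.
Final offense level: 8.
Criminal history: 15 prior points → Category Serious (14+).
Level 8 falls in the 8-11 band.
Grid: Level 8-11 × Category Serious = 31-36 months.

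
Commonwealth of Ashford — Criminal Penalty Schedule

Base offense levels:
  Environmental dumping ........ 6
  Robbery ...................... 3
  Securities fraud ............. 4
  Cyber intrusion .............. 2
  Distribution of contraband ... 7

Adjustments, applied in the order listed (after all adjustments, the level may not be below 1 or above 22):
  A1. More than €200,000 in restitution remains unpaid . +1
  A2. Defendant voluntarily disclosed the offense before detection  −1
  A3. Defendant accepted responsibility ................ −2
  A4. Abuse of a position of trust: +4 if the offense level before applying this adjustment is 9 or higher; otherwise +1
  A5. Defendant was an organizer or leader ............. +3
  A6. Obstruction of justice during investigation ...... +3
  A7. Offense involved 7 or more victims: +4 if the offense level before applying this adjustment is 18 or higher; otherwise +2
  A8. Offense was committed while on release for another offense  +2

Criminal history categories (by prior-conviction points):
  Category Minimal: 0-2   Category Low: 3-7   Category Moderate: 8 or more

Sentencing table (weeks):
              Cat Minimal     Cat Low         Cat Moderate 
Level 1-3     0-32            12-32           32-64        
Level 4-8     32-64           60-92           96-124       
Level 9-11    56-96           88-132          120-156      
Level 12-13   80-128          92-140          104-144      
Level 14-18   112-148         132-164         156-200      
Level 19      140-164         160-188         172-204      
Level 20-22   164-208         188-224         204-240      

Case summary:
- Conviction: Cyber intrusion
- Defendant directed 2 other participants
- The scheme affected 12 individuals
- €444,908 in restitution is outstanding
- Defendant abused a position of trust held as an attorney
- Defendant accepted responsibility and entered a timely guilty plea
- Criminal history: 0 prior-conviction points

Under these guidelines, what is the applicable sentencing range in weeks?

32-64 weeks

Base offense level for cyber intrusion: 2.
A1 applies: 2 + 1 = 3.
A3 applies: 3 − 2 = 1.
A4 applies (level before this adjustment is 1 < 9, so +1): 1 + 1 = 2.
A5 applies: 2 + 3 = 5.
A7 applies (level before this adjustment is 5 < 18, so +2): 5 + 2 = 7.
Final offense level: 7.
Criminal history: 0 prior points → Category Minimal (0-2).
Level 7 falls in the 4-8 band.
Grid: Level 4-8 × Category Minimal = 32-64 weeks.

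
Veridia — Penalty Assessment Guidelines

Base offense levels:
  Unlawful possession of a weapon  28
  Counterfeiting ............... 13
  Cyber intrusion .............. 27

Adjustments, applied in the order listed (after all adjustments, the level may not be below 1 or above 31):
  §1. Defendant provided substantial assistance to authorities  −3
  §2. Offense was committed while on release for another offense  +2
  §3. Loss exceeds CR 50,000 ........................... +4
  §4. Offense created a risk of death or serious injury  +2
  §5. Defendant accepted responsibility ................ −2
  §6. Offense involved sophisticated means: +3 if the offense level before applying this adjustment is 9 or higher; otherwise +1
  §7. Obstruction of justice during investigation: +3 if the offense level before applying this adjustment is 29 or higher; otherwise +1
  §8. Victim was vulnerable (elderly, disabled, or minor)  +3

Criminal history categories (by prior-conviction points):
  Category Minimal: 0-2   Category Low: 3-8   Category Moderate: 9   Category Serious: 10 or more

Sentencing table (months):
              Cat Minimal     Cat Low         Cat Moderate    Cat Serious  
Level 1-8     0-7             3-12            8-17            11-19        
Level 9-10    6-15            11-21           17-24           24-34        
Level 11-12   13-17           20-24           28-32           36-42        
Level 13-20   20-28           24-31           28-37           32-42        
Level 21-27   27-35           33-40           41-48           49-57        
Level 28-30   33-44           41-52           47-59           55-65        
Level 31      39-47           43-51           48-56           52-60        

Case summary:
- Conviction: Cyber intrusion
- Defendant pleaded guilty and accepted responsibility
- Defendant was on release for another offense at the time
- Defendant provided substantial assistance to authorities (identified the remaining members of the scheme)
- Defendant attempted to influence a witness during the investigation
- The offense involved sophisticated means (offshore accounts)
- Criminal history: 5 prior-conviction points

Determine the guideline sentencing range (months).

41-52 months

Base offense level for cyber intrusion: 27.
§1 applies: 27 − 3 = 24.
§2 applies: 24 + 2 = 26.
§3 does not apply.
§4 does not apply.
§5 applies: 26 − 2 = 24.
§6 applies (level before this adjustment is 24 ≥ 9, so +3): 24 + 3 = 27.
§7 applies (level before this adjustment is 27 < 29, so +1): 27 + 1 = 28.
Final offense level: 28.
Criminal history: 5 prior points → Category Low (3-8).
Level 28 falls in the 28-30 band.
Grid: Level 28-30 × Category Low = 41-52 months.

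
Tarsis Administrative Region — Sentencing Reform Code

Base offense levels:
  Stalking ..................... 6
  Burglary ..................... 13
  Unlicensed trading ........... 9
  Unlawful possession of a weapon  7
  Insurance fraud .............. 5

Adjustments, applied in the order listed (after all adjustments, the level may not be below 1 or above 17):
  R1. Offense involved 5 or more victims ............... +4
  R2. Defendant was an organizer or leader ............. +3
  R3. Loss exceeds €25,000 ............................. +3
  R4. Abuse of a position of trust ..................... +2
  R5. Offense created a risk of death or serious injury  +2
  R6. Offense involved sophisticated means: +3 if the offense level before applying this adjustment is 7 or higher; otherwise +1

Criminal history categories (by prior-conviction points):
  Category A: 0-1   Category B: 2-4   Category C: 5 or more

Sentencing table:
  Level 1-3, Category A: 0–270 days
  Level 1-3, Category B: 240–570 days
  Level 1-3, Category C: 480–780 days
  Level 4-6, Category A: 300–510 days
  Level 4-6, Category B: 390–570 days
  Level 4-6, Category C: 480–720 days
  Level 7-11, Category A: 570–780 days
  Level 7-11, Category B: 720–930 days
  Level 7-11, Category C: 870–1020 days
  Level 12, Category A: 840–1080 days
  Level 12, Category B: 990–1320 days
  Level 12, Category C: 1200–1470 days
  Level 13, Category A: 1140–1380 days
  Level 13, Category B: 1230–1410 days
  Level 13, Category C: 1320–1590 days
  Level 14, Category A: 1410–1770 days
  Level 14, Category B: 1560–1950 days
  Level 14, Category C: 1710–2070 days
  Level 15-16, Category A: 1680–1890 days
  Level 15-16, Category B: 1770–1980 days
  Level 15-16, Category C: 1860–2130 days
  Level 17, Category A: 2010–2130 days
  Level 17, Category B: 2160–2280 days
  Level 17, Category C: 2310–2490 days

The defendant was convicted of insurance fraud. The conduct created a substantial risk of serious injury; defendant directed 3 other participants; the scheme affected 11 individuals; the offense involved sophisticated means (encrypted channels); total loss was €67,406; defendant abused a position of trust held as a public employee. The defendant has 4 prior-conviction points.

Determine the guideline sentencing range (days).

Base offense level for insurance fraud: 5.
R1 applies: 5 + 4 = 9.
R2 applies: 9 + 3 = 12.
R3 applies: 12 + 3 = 15.
R4 applies: 15 + 2 = 17.
R5 applies: 17 + 2 = 19.
R6 applies (level before this adjustment is 19 ≥ 7, so +3): 19 + 3 = 22.
Level 22 exceeds the maximum of 17; capped at 17.
Final offense level: 17.
Criminal history: 4 prior points → Category B (2-4).
Level 17 falls in the 17 band.
Grid: Level 17 × Category B = 2160-2280 days.

2160-2280 days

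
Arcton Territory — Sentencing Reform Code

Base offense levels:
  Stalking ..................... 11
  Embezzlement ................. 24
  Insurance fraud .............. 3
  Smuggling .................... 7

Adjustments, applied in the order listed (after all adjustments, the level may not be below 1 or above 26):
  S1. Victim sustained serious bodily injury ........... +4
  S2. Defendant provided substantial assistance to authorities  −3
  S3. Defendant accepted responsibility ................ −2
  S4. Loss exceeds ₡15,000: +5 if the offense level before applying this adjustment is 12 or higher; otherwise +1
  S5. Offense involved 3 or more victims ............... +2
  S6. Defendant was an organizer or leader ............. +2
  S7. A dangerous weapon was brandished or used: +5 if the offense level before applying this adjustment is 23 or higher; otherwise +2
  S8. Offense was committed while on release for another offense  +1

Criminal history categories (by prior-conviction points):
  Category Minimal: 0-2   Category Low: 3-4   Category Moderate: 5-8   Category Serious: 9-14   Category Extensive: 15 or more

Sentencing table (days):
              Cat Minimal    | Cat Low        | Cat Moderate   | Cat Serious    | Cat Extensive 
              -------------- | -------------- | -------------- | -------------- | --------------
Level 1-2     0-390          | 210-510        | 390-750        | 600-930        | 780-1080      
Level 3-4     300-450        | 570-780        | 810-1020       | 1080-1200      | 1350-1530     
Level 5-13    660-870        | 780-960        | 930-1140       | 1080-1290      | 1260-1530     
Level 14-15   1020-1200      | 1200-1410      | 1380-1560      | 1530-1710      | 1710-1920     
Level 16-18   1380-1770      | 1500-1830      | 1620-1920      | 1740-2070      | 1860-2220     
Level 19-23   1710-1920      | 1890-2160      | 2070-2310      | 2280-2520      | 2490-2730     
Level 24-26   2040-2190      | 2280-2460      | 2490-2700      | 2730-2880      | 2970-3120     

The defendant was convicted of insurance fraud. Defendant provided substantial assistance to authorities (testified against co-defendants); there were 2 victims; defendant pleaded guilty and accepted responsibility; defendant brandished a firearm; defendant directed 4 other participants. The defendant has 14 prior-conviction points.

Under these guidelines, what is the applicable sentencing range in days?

600-930 days

Base offense level for insurance fraud: 3.
S2 applies: 3 − 3 = 0.
S3 applies: 0 − 2 = -2.
S4 does not apply.
S6 applies: -2 + 2 = 0.
S7 applies (level before this adjustment is 0 < 23, so +2): 0 + 2 = 2.
S8 does not apply.
Final offense level: 2.
Criminal history: 14 prior points → Category Serious (9-14).
Level 2 falls in the 1-2 band.
Grid: Level 1-2 × Category Serious = 600-930 days.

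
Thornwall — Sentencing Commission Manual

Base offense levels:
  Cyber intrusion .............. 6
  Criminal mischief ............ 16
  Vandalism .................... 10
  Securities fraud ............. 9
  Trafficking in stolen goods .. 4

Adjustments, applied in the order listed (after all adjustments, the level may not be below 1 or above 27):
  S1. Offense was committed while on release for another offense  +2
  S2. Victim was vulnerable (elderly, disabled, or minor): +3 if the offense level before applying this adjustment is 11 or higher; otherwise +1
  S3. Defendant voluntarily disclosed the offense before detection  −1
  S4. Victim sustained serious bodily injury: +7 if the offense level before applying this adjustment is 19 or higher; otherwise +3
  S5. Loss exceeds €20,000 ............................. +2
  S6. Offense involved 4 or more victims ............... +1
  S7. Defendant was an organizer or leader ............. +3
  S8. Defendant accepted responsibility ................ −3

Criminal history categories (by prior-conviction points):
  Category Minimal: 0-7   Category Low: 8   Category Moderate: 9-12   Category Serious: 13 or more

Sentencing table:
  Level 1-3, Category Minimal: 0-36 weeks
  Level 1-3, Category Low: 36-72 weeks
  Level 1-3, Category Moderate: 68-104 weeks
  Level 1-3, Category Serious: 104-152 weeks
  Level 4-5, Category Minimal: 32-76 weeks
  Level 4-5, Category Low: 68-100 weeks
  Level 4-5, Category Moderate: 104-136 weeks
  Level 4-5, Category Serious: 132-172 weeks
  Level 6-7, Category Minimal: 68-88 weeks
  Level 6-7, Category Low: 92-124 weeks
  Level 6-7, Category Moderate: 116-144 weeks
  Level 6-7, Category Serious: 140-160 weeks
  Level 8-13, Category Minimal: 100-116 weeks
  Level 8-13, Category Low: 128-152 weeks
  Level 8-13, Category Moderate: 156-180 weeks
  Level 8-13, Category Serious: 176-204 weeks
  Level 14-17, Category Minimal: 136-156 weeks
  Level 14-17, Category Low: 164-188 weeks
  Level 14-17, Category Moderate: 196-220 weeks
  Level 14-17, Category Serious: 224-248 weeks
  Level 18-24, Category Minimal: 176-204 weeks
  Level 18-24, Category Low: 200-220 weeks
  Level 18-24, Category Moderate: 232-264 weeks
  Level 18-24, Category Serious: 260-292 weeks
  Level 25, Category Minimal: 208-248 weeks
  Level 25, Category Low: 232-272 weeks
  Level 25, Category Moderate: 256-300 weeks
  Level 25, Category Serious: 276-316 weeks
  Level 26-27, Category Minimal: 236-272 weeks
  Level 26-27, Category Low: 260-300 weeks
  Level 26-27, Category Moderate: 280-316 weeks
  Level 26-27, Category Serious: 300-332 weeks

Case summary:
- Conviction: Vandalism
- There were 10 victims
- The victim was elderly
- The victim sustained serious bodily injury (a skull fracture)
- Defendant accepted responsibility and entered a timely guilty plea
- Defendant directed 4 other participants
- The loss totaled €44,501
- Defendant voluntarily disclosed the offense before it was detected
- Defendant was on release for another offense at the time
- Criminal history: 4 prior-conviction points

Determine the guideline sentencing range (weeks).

Base offense level for vandalism: 10.
S1 applies: 10 + 2 = 12.
S2 applies (level before this adjustment is 12 ≥ 11, so +3): 12 + 3 = 15.
S3 applies: 15 − 1 = 14.
S4 applies (level before this adjustment is 14 < 19, so +3): 14 + 3 = 17.
S5 applies: 17 + 2 = 19.
S6 applies: 19 + 1 = 20.
S7 applies: 20 + 3 = 23.
S8 applies: 23 − 3 = 20.
Final offense level: 20.
Criminal history: 4 prior points → Category Minimal (0-7).
Level 20 falls in the 18-24 band.
Grid: Level 18-24 × Category Minimal = 176-204 weeks.

176-204 weeks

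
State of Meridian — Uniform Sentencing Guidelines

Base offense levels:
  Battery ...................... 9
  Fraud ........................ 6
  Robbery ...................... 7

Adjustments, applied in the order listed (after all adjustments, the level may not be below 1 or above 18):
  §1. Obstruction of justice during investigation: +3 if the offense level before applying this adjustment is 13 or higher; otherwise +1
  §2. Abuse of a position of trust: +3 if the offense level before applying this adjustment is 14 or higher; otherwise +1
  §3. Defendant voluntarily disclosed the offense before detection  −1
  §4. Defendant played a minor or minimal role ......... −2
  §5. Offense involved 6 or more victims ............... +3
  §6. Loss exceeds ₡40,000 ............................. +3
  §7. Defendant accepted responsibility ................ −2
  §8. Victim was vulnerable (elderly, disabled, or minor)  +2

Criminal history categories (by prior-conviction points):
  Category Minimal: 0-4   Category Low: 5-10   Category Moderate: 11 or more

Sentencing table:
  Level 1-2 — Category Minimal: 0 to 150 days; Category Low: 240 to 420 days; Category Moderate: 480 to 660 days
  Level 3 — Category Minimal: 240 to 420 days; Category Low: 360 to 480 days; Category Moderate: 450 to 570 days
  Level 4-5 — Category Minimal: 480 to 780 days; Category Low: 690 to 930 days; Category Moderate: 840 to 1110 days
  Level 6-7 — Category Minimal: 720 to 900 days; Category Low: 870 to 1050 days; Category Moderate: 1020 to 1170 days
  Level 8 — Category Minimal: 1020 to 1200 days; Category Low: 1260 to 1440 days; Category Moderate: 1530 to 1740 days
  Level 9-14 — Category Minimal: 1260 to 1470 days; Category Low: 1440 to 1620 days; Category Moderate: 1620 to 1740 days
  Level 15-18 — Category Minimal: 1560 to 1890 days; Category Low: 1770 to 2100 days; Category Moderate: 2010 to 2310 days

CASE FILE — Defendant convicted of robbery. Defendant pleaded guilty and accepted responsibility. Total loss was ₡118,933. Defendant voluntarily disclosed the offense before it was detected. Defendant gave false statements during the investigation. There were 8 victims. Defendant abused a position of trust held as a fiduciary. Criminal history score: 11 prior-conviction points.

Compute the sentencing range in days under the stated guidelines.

1620-1740 days

Base offense level for robbery: 7.
§1 applies (level before this adjustment is 7 < 13, so +1): 7 + 1 = 8.
§2 applies (level before this adjustment is 8 < 14, so +1): 8 + 1 = 9.
§3 applies: 9 − 1 = 8.
§5 applies: 8 + 3 = 11.
§6 applies: 11 + 3 = 14.
§7 applies: 14 − 2 = 12.
Final offense level: 12.
Criminal history: 11 prior points → Category Moderate (11+).
Level 12 falls in the 9-14 band.
Grid: Level 9-14 × Category Moderate = 1620-1740 days.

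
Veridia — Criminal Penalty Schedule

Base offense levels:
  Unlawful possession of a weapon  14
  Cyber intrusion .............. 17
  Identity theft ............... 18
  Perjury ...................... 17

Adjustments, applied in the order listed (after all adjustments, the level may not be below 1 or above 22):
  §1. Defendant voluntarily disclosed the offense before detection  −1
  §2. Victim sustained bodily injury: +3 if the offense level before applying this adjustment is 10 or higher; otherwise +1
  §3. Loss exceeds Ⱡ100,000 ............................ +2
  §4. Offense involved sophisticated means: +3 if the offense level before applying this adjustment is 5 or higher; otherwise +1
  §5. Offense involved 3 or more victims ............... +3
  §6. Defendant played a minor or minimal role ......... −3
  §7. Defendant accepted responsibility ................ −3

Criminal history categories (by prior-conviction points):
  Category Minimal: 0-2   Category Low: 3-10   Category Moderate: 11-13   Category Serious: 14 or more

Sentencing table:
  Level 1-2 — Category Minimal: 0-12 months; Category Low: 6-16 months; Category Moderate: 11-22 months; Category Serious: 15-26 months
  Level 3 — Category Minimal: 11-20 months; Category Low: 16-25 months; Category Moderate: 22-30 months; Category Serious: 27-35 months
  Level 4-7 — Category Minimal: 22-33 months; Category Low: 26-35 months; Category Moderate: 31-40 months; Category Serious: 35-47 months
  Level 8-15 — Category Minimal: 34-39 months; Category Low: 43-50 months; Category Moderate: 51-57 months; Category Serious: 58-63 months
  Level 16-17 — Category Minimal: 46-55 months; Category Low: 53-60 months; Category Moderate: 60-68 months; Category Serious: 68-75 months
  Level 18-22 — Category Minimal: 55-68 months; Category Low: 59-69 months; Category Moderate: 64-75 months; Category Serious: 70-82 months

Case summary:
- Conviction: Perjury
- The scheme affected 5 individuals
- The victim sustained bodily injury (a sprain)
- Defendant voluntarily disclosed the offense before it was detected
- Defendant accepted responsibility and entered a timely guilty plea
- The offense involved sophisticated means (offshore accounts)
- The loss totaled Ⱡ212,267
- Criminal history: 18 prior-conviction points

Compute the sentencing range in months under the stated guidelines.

70-82 months

Base offense level for perjury: 17.
§1 applies: 17 − 1 = 16.
§2 applies (level before this adjustment is 16 ≥ 10, so +3): 16 + 3 = 19.
§3 applies: 19 + 2 = 21.
§4 applies (level before this adjustment is 21 ≥ 5, so +3): 21 + 3 = 24.
§5 applies: 24 + 3 = 27.
§6 does not apply.
§7 applies: 27 − 3 = 24.
Level 24 exceeds the maximum of 22; capped at 22.
Final offense level: 22.
Criminal history: 18 prior points → Category Serious (14+).
Level 22 falls in the 18-22 band.
Grid: Level 18-22 × Category Serious = 70-82 months.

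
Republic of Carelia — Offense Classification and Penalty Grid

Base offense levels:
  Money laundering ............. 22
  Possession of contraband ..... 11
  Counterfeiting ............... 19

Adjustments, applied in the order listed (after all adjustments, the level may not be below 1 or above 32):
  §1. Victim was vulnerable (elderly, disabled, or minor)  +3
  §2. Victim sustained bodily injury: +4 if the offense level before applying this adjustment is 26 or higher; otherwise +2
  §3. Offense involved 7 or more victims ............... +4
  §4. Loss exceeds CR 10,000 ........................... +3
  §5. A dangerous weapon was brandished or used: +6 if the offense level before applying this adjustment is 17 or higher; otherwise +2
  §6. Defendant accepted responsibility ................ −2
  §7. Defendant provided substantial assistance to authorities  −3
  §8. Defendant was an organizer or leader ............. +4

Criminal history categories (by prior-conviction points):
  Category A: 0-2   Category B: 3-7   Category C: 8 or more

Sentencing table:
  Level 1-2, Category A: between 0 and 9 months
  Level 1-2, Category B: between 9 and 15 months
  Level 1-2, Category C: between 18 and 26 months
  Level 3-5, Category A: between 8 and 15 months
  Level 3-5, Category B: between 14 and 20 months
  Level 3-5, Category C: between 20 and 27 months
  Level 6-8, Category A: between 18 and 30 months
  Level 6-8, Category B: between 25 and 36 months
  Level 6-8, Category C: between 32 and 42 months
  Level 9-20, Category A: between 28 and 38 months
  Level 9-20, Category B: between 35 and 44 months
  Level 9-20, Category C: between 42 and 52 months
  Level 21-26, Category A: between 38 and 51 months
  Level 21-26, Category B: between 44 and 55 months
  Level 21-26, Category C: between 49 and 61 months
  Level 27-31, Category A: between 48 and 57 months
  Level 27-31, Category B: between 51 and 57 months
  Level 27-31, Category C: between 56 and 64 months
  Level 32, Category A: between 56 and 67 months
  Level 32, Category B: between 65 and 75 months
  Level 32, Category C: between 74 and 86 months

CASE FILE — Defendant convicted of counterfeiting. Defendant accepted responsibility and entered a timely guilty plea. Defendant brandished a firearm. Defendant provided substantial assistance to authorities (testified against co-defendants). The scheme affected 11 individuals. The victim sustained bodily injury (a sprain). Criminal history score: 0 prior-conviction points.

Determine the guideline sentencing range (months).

38-51 months

Base offense level for counterfeiting: 19.
§1 does not apply.
§2 applies (level before this adjustment is 19 < 26, so +2): 19 + 2 = 21.
§3 applies: 21 + 4 = 25.
§4 does not apply.
§5 applies (level before this adjustment is 25 ≥ 17, so +6): 25 + 6 = 31.
§6 applies: 31 − 2 = 29.
§7 applies: 29 − 3 = 26.
§8 does not apply.
Final offense level: 26.
Criminal history: 0 prior points → Category A (0-2).
Level 26 falls in the 21-26 band.
Grid: Level 21-26 × Category A = 38-51 months.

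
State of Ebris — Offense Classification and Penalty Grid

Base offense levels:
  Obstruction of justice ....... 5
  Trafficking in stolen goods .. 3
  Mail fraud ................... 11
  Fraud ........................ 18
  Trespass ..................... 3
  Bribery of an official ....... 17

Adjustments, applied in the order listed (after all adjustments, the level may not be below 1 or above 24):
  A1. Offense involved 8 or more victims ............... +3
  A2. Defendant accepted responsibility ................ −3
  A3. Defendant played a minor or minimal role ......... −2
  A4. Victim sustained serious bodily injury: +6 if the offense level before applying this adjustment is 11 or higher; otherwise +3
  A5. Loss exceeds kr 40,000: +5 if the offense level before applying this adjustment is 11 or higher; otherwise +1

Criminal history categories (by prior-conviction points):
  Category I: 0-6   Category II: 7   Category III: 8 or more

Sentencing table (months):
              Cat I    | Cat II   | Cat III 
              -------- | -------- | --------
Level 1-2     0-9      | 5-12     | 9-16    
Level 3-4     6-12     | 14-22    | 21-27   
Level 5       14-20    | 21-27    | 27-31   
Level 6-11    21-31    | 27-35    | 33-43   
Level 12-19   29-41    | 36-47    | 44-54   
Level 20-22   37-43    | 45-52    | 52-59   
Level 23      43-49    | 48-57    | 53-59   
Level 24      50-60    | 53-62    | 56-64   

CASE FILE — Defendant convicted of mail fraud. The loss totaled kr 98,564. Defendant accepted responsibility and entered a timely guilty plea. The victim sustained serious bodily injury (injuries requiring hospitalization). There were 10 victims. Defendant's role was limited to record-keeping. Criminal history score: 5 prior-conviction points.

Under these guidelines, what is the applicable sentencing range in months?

29-41 months

Base offense level for mail fraud: 11.
A1 applies: 11 + 3 = 14.
A2 applies: 14 − 3 = 11.
A3 applies: 11 − 2 = 9.
A4 applies (level before this adjustment is 9 < 11, so +3): 9 + 3 = 12.
A5 applies (level before this adjustment is 12 ≥ 11, so +5): 12 + 5 = 17.
Final offense level: 17.
Criminal history: 5 prior points → Category I (0-6).
Level 17 falls in the 12-19 band.
Grid: Level 12-19 × Category I = 29-41 months.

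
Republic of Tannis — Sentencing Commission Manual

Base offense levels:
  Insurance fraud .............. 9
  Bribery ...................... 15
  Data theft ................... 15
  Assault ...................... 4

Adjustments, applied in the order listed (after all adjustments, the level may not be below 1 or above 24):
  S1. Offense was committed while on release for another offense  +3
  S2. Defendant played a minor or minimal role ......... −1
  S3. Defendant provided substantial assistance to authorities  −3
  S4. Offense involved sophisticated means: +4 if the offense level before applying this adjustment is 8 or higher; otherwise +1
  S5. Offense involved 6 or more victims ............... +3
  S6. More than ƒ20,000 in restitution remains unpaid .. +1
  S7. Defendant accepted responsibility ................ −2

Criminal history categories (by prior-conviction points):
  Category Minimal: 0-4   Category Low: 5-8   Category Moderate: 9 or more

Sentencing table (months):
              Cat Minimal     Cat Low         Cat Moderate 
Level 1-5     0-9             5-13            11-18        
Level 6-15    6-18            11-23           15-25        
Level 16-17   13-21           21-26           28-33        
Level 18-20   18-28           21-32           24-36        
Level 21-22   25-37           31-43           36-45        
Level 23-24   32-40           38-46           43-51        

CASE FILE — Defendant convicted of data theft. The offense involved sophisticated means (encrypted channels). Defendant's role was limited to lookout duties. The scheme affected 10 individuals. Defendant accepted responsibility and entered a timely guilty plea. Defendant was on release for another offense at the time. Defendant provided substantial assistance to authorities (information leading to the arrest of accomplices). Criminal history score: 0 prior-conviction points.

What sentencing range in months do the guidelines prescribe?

18-28 months

Base offense level for data theft: 15.
S1 applies: 15 + 3 = 18.
S2 applies: 18 − 1 = 17.
S3 applies: 17 − 3 = 14.
S4 applies (level before this adjustment is 14 ≥ 8, so +4): 14 + 4 = 18.
S5 applies: 18 + 3 = 21.
S6 does not apply.
S7 applies: 21 − 2 = 19.
Final offense level: 19.
Criminal history: 0 prior points → Category Minimal (0-4).
Level 19 falls in the 18-20 band.
Grid: Level 18-20 × Category Minimal = 18-28 months.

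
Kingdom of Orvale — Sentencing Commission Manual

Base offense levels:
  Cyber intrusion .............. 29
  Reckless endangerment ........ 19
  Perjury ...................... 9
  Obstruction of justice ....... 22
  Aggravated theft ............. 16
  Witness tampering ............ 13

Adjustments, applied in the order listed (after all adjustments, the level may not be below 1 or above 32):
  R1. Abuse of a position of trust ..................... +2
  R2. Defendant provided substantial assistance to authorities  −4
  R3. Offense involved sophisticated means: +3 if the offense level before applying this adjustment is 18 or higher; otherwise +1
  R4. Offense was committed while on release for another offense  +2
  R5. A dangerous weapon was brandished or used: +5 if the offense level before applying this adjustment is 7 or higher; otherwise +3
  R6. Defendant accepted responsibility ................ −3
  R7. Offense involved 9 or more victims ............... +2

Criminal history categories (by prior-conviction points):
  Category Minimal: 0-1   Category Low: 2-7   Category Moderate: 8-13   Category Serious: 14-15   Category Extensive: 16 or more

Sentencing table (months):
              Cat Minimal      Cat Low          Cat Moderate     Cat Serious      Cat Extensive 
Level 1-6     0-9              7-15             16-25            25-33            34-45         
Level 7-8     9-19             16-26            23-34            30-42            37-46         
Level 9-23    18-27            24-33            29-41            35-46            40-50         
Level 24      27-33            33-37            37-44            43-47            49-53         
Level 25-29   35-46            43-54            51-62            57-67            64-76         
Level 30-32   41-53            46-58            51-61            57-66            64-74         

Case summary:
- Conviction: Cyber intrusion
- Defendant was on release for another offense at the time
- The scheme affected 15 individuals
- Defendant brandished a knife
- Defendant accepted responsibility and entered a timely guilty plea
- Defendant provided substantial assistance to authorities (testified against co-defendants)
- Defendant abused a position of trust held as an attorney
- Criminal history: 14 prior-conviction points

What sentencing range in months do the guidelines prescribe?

Base offense level for cyber intrusion: 29.
R1 applies: 29 + 2 = 31.
R2 applies: 31 − 4 = 27.
R4 applies: 27 + 2 = 29.
R5 applies (level before this adjustment is 29 ≥ 7, so +5): 29 + 5 = 34.
R6 applies: 34 − 3 = 31.
R7 applies: 31 + 2 = 33.
Level 33 exceeds the maximum of 32; capped at 32.
Final offense level: 32.
Criminal history: 14 prior points → Category Serious (14-15).
Level 32 falls in the 30-32 band.
Grid: Level 30-32 × Category Serious = 57-66 months.

57-66 months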